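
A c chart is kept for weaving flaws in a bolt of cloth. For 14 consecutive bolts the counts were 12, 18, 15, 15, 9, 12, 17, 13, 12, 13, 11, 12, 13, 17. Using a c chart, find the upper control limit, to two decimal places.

c̄ = (12 + 18 + 15 + 15 + 9 + 12 + 17 + 13 + 12 + 13 + 11 + 12 + 13 + 17) / 14 = 189 / 14 = 13.5000
UCL = c̄ + 3√c̄ = 13.5000 + 3 × √13.5000 = 13.5000 + 3 × 3.6742 = 24.5227

24.52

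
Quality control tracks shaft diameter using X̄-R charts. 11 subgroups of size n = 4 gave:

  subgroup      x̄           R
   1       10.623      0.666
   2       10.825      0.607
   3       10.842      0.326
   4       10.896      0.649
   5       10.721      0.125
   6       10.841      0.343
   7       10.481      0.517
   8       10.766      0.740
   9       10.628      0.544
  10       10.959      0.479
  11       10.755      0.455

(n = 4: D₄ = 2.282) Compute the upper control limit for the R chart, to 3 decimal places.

1.131

R̄ = (0.666 + 0.607 + 0.326 + 0.649 + 0.125 + 0.343 + 0.517 + 0.740 + 0.544 + 0.479 + 0.455) / 11 = 5.4510 / 11 = 0.4955
UCL_R = D₄·R̄ = 2.282 × 0.4955 = 1.1308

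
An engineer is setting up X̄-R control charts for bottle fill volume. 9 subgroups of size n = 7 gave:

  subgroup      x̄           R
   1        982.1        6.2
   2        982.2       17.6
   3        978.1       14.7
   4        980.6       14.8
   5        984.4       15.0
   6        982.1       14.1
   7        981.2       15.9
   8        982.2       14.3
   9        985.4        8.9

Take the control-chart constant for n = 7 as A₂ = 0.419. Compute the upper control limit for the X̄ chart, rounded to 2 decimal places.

X̄̄ = (982.1 + 982.2 + 978.1 + 980.6 + 984.4 + 982.1 + 981.2 + 982.2 + 985.4) / 9 = 8838.3000 / 9 = 982.0333
R̄ = (6.2 + 17.6 + 14.7 + 14.8 + 15.0 + 14.1 + 15.9 + 14.3 + 8.9) / 9 = 121.5000 / 9 = 13.5000
UCL = X̄̄ + A₂·R̄ = 982.0333 + 0.419 × 13.5000 = 987.6898

987.69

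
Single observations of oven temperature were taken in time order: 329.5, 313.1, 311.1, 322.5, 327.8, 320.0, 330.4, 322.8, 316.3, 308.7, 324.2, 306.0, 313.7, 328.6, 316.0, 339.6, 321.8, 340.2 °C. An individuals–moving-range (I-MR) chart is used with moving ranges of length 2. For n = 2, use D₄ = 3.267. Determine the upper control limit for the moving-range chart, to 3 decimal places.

Moving ranges: 16.4, 2.0, 11.4, 5.3, 7.8, 10.4, 7.6, 6.5, 7.6, 15.5, 18.2, 7.7, 14.9, 12.6, 23.6, 17.8, 18.4; M̄R̄ = 203.7000 / 17 = 11.9824
UCL_MR = D₄·M̄R̄ = 3.267 × 11.9824 = 39.1463

39.146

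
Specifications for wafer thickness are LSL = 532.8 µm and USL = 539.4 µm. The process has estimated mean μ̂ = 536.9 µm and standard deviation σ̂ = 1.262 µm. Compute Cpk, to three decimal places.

Cpu = (USL − μ̂) / (3σ̂) = (539.4 − 536.9) / (3 × 1.262) = 0.6603; Cpl = (μ̂ − LSL) / (3σ̂) = (536.9 − 532.8) / (3 × 1.262) = 1.0829; Cpk = min(Cpu, Cpl) = 0.6603

0.660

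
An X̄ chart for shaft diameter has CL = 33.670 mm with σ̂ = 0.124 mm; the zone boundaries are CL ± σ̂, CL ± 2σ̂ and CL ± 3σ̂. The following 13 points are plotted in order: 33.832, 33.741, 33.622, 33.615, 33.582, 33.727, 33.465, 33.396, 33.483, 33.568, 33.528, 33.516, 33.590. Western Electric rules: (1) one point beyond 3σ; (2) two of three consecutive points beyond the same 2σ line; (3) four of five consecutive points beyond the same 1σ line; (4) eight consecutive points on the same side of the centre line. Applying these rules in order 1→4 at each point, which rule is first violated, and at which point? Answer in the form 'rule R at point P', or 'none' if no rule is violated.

Zone of each point (C = within 1σ̂, B = 1σ̂–2σ̂, A = 2σ̂–3σ̂, * = beyond 3σ̂; sign = side of CL): 1:+B, 2:+C, 3:-C, 4:-C, 5:-C, 6:+C, 7:-B, 8:-A, 9:-B, 10:-C, 11:-B, 12:-B, 13:-C
Rule 3 (four of five consecutive points beyond the same 1σ limit) is satisfied at point 11.

rule 3 at point 11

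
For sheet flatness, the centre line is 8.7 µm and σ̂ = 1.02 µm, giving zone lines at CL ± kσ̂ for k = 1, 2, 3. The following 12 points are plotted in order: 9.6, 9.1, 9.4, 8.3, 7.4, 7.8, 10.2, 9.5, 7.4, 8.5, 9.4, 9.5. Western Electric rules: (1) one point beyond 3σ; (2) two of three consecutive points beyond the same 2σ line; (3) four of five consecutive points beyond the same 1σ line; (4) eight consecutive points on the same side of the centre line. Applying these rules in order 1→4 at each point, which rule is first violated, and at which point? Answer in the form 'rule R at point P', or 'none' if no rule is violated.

Zone of each point (C = within 1σ̂, B = 1σ̂–2σ̂, A = 2σ̂–3σ̂, * = beyond 3σ̂; sign = side of CL): 1:+C, 2:+C, 3:+C, 4:-C, 5:-B, 6:-C, 7:+B, 8:+C, 9:-B, 10:-C, 11:+C, 12:+C
No rule fires across all 12 points.

none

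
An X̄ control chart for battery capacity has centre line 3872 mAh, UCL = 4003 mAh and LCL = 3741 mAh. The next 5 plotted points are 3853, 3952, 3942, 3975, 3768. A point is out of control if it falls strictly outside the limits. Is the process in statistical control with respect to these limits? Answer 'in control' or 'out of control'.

All 5 points lie within [3741, 4003].

in control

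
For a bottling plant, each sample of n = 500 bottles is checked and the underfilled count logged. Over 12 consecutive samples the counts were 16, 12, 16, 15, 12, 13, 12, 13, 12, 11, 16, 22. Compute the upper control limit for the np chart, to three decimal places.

25.297

p̄ = Σdᵢ / (k·n) = 170 / (12 × 500) = 0.02833
UCL = np̄ + 3·√(np̄(1−p̄)) = 14.1667 + 3 × √(14.1667×0.97167) = 14.1667 + 3 × 3.7102 = 25.2971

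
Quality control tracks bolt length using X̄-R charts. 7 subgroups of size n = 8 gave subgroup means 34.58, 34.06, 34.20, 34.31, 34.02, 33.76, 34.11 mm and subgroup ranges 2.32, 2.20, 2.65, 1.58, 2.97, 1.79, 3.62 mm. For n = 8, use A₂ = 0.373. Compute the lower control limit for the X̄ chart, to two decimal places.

X̄̄ = (34.58 + 34.06 + 34.20 + 34.31 + 34.02 + 33.76 + 34.11) / 7 = 239.0400 / 7 = 34.1486
R̄ = (2.32 + 2.20 + 2.65 + 1.58 + 2.97 + 1.79 + 3.62) / 7 = 17.1300 / 7 = 2.4471
LCL = X̄̄ − A₂·R̄ = 34.1486 − 0.373 × 2.4471 = 33.2358

33.24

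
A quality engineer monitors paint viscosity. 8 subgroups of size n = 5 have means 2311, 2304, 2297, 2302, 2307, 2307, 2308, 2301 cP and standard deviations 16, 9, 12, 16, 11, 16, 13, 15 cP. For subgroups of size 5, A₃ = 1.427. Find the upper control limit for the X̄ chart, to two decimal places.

2323.89

X̄̄ = (2311 + 2304 + 2297 + 2302 + 2307 + 2307 + 2308 + 2301) / 8 = 2304.6250
s̄ = (16 + 9 + 12 + 16 + 11 + 16 + 13 + 15) / 8 = 13.5000
UCL = X̄̄ + A₃·s̄ = 2304.6250 + 1.427 × 13.5000 = 2323.8895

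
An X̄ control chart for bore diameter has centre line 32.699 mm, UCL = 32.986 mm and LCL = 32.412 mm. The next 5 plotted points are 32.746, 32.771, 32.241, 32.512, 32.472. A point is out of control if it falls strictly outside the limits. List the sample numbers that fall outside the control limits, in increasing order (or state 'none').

Compare each point to [32.412, 32.986]: sample 3 = 32.241 < LCL.

3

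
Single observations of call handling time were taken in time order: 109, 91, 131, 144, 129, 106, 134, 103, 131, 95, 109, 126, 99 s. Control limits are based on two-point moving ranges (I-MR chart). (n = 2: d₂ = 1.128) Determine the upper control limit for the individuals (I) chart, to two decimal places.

X̄ = (109 + 91 + 131 + 144 + 129 + 106 + 134 + 103 + 131 + 95 + 109 + 126 + 99) / 13 = 115.9231
Moving ranges: 18, 40, 13, 15, 23, 28, 31, 28, 36, 14, 17, 27; M̄R̄ = 290.0000 / 12 = 24.1667
UCL = X̄ + 3·M̄R̄/d₂ = 115.9231 + 3 × 24.1667 / 1.128 = 180.1961

180.20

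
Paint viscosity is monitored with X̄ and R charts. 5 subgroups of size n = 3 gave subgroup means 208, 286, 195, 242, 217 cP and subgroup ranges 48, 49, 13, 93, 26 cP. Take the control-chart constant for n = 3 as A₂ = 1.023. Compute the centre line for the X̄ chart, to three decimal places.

X̄̄ = (208 + 286 + 195 + 242 + 217) / 5 = 1148.0000 / 5 = 229.6000
CL = X̄̄ = 229.6000

229.600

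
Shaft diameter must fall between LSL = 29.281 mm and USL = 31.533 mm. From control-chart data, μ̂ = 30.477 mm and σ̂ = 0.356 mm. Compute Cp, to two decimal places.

Cp = (USL − LSL) / (6σ̂) = (31.533 − 29.281) / (6 × 0.356) = 2.2520 / 2.1360 = 1.0543

1.05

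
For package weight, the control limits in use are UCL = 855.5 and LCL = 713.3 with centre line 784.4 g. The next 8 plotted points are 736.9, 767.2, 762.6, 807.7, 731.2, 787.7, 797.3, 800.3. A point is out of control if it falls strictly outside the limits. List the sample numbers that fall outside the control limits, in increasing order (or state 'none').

All 8 points lie within [713.3, 855.5].

none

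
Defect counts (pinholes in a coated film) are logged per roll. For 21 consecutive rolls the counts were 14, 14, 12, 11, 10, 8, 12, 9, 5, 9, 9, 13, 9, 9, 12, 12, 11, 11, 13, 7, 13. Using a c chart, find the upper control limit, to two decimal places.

c̄ = (14 + 14 + 12 + 11 + 10 + 8 + 12 + 9 + 5 + 9 + 9 + 13 + 9 + 9 + 12 + 12 + 11 + 11 + 13 + 7 + 13) / 21 = 223 / 21 = 10.6190
UCL = c̄ + 3√c̄ = 10.6190 + 3 × √10.6190 = 10.6190 + 3 × 3.2587 = 20.3951

20.40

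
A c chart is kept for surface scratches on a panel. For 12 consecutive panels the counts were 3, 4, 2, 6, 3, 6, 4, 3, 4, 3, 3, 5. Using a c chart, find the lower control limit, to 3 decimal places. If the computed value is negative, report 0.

0.000

c̄ = (3 + 4 + 2 + 6 + 3 + 6 + 4 + 3 + 4 + 3 + 3 + 5) / 12 = 46 / 12 = 3.8333
LCL = c̄ − 3√c̄ = 3.8333 − 3 × 1.9579 = -2.0403 → 0 (cannot be negative)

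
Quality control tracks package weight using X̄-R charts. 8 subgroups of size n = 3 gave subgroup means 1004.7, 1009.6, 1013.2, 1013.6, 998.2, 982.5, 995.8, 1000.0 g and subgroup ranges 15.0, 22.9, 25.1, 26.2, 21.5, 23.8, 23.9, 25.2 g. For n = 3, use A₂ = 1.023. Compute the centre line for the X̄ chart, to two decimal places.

X̄̄ = (1004.7 + 1009.6 + 1013.2 + 1013.6 + 998.2 + 982.5 + 995.8 + 1000.0) / 8 = 8017.6000 / 8 = 1002.2000
CL = X̄̄ = 1002.2000

1002.20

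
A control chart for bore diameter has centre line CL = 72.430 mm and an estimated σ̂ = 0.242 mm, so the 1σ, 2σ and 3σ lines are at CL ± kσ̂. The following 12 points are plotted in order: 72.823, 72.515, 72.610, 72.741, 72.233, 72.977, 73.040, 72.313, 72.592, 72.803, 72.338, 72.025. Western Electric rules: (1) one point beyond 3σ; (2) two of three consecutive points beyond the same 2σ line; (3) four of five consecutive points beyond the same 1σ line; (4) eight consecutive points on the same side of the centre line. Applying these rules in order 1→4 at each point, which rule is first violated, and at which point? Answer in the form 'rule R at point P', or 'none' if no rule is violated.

rule 2 at point 7

Zone of each point (C = within 1σ̂, B = 1σ̂–2σ̂, A = 2σ̂–3σ̂, * = beyond 3σ̂; sign = side of CL): 1:+B, 2:+C, 3:+C, 4:+B, 5:-C, 6:+A, 7:+A, 8:-C, 9:+C, 10:+B, 11:-C, 12:-B
Rule 2 (two of three consecutive points beyond the same 2σ limit) is satisfied at point 7.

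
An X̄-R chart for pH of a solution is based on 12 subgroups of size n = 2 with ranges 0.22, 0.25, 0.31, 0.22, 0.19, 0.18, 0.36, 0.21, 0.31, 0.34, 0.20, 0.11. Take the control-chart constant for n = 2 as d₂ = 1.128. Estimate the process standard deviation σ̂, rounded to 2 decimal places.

0.21

R̄ = (0.22 + 0.25 + 0.31 + 0.22 + 0.19 + 0.18 + 0.36 + 0.21 + 0.31 + 0.34 + 0.20 + 0.11) / 12 = 0.2417
σ̂ = R̄ / d₂ = 0.2417 / 1.128 = 0.2142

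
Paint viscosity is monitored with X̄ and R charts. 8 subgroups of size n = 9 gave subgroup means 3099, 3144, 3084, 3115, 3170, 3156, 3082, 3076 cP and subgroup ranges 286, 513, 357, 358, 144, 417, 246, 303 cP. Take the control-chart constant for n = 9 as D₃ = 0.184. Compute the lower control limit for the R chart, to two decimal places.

60.35

R̄ = (286 + 513 + 357 + 358 + 144 + 417 + 246 + 303) / 8 = 2624.0000 / 8 = 328.0000
LCL_R = D₃·R̄ = 0.184 × 328.0000 = 60.3520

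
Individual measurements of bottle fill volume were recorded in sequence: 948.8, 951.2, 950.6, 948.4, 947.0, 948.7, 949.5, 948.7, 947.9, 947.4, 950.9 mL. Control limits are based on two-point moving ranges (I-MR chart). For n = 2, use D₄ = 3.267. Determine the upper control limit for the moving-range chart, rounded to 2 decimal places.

Moving ranges: 2.4, 0.6, 2.2, 1.4, 1.7, 0.8, 0.8, 0.8, 0.5, 3.5; M̄R̄ = 14.7000 / 10 = 1.4700
UCL_MR = D₄·M̄R̄ = 3.267 × 1.4700 = 4.8025

4.80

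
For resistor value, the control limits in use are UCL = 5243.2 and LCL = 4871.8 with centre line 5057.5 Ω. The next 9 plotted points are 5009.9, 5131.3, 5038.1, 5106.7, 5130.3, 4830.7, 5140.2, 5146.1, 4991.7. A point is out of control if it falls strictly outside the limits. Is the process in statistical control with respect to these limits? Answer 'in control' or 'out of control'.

out of control

Compare each point to [4871.8, 5243.2]: sample 6 = 4830.7 < LCL.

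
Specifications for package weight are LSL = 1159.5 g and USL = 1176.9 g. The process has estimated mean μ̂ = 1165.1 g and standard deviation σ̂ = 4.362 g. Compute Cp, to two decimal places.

0.66

Cp = (USL − LSL) / (6σ̂) = (1176.9 − 1159.5) / (6 × 4.362) = 17.4000 / 26.1720 = 0.6648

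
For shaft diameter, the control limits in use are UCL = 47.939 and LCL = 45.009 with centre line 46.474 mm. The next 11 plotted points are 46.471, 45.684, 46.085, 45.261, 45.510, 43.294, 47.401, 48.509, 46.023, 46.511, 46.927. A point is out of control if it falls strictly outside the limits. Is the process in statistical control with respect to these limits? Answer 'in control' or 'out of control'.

out of control

Compare each point to [45.009, 47.939]: sample 6 = 43.294 < LCL; sample 8 = 48.509 > UCL.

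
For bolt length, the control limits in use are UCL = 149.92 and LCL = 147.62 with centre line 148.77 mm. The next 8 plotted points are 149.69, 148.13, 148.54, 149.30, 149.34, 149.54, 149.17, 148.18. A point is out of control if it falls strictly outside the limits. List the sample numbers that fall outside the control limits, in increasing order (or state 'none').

All 8 points lie within [147.62, 149.92].

none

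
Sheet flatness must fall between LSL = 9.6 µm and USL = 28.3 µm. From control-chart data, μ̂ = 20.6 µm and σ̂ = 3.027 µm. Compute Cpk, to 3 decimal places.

Cpu = (USL − μ̂) / (3σ̂) = (28.3 − 20.6) / (3 × 3.027) = 0.8479; Cpl = (μ̂ − LSL) / (3σ̂) = (20.6 − 9.6) / (3 × 3.027) = 1.2113; Cpk = min(Cpu, Cpl) = 0.8479

0.848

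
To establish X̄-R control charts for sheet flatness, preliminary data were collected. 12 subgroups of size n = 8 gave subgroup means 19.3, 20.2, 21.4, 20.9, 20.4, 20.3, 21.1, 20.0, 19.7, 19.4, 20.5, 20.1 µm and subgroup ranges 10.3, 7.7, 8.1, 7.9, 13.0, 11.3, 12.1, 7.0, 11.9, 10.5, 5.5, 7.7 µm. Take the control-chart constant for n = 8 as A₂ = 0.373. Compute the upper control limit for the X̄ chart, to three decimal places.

23.787

X̄̄ = (19.3 + 20.2 + 21.4 + 20.9 + 20.4 + 20.3 + 21.1 + 20.0 + 19.7 + 19.4 + 20.5 + 20.1) / 12 = 243.3000 / 12 = 20.2750
R̄ = (10.3 + 7.7 + 8.1 + 7.9 + 13.0 + 11.3 + 12.1 + 7.0 + 11.9 + 10.5 + 5.5 + 7.7) / 12 = 113.0000 / 12 = 9.4167
UCL = X̄̄ + A₂·R̄ = 20.2750 + 0.373 × 9.4167 = 23.7874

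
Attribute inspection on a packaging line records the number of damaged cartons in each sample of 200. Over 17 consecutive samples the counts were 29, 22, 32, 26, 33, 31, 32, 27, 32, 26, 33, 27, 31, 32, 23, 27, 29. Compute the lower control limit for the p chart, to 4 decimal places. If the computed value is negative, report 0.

p̄ = Σdᵢ / (k·n) = 492 / (17 × 200) = 0.14471
LCL = p̄ − 3·√(p̄(1−p̄)/n) = 0.14471 − 3 × 0.02488 = 0.07008

0.0701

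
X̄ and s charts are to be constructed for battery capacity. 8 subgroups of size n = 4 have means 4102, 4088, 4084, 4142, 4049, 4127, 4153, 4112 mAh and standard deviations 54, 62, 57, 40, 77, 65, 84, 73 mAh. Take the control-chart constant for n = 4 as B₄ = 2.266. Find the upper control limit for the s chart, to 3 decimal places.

145.024

s̄ = (54 + 62 + 57 + 40 + 77 + 65 + 84 + 73) / 8 = 64.0000
UCL_s = B₄·s̄ = 2.266 × 64.0000 = 145.0240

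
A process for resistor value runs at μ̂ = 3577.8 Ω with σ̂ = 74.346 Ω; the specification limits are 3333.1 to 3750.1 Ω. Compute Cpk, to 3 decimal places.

Cpu = (USL − μ̂) / (3σ̂) = (3750.1 − 3577.8) / (3 × 74.346) = 0.7725; Cpl = (μ̂ − LSL) / (3σ̂) = (3577.8 − 3333.1) / (3 × 74.346) = 1.0971; Cpk = min(Cpu, Cpl) = 0.7725

0.773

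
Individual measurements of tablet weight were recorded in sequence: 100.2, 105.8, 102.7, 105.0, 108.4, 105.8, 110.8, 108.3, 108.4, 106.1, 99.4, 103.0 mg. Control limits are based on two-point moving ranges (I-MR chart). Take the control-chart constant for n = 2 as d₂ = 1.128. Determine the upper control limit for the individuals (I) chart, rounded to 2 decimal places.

114.32

X̄ = (100.2 + 105.8 + 102.7 + 105.0 + 108.4 + 105.8 + 110.8 + 108.3 + 108.4 + 106.1 + 99.4 + 103.0) / 12 = 105.3250
Moving ranges: 5.6, 3.1, 2.3, 3.4, 2.6, 5.0, 2.5, 0.1, 2.3, 6.7, 3.6; M̄R̄ = 37.2000 / 11 = 3.3818
UCL = X̄ + 3·M̄R̄/d₂ = 105.3250 + 3 × 3.3818 / 1.128 = 114.3192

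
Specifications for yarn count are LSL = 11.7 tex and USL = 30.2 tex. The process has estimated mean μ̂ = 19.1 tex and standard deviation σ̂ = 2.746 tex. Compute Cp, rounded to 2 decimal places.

1.12

Cp = (USL − LSL) / (6σ̂) = (30.2 − 11.7) / (6 × 2.746) = 18.5000 / 16.4760 = 1.1228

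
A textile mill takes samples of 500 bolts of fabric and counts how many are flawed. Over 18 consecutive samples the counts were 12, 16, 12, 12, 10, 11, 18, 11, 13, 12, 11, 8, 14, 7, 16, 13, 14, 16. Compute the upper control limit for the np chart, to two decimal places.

p̄ = Σdᵢ / (k·n) = 226 / (18 × 500) = 0.02511
UCL = np̄ + 3·√(np̄(1−p̄)) = 12.5556 + 3 × √(12.5556×0.97489) = 12.5556 + 3 × 3.4986 = 23.0514

23.05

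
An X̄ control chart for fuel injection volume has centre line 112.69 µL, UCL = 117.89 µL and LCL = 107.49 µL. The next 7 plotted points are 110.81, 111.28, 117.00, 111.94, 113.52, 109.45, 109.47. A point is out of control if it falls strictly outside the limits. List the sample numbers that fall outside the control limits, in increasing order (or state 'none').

All 7 points lie within [107.49, 117.89].

none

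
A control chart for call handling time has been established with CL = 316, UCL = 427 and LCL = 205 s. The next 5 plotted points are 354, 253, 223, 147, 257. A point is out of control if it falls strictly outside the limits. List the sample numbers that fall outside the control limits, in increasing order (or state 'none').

Compare each point to [205, 427]: sample 4 = 147 < LCL.

4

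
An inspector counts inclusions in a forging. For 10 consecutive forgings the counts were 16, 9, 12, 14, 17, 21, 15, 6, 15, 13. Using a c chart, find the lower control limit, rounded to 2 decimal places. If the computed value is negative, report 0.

c̄ = (16 + 9 + 12 + 14 + 17 + 21 + 15 + 6 + 15 + 13) / 10 = 138 / 10 = 13.8000
LCL = c̄ − 3√c̄ = 13.8000 − 3 × 3.7148 = 2.6555

2.66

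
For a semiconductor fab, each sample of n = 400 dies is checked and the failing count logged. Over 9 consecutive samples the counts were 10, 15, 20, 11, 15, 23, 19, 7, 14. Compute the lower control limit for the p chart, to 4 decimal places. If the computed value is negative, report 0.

p̄ = Σdᵢ / (k·n) = 134 / (9 × 400) = 0.03722
LCL = p̄ − 3·√(p̄(1−p̄)/n) = 0.03722 − 3 × 0.00947 = 0.00883

0.0088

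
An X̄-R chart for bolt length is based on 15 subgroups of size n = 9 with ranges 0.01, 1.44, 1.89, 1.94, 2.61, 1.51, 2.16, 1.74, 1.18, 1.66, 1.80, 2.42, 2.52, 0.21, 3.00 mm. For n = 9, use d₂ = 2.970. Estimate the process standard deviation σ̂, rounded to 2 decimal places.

R̄ = (0.01 + 1.44 + 1.89 + 1.94 + 2.61 + 1.51 + 2.16 + 1.74 + 1.18 + 1.66 + 1.80 + 2.42 + 2.52 + 0.21 + 3.00) / 15 = 1.7393
σ̂ = R̄ / d₂ = 1.7393 / 2.970 = 0.5856

0.59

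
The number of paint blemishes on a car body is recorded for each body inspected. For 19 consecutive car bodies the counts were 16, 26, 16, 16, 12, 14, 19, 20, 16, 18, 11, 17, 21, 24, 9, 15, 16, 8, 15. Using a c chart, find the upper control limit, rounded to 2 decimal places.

c̄ = (16 + 26 + 16 + 16 + 12 + 14 + 19 + 20 + 16 + 18 + 11 + 17 + 21 + 24 + 9 + 15 + 16 + 8 + 15) / 19 = 309 / 19 = 16.2632
UCL = c̄ + 3√c̄ = 16.2632 + 3 × √16.2632 = 16.2632 + 3 × 4.0328 = 28.3614

28.36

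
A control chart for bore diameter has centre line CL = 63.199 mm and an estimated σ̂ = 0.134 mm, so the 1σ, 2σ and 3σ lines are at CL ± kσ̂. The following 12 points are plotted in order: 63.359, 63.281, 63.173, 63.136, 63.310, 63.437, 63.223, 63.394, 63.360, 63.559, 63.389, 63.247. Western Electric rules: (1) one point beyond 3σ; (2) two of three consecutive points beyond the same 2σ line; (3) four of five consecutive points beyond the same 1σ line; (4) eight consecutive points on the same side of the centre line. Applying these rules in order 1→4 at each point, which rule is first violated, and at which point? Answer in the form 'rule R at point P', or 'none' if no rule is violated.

Zone of each point (C = within 1σ̂, B = 1σ̂–2σ̂, A = 2σ̂–3σ̂, * = beyond 3σ̂; sign = side of CL): 1:+B, 2:+C, 3:-C, 4:-C, 5:+C, 6:+B, 7:+C, 8:+B, 9:+B, 10:+A, 11:+B, 12:+C
Rule 3 (four of five consecutive points beyond the same 1σ limit) is satisfied at point 10.

rule 3 at point 10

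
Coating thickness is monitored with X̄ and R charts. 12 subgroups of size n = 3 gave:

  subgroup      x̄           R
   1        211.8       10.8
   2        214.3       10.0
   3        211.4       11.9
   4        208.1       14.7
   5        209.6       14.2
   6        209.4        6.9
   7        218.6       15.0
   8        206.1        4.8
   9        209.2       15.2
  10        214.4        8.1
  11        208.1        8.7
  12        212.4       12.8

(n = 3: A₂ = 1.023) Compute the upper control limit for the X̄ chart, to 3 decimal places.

X̄̄ = (211.8 + 214.3 + 211.4 + 208.1 + 209.6 + 209.4 + 218.6 + 206.1 + 209.2 + 214.4 + 208.1 + 212.4) / 12 = 2533.4000 / 12 = 211.1167
R̄ = (10.8 + 10.0 + 11.9 + 14.7 + 14.2 + 6.9 + 15.0 + 4.8 + 15.2 + 8.1 + 8.7 + 12.8) / 12 = 133.1000 / 12 = 11.0917
UCL = X̄̄ + A₂·R̄ = 211.1167 + 1.023 × 11.0917 = 222.4634

222.463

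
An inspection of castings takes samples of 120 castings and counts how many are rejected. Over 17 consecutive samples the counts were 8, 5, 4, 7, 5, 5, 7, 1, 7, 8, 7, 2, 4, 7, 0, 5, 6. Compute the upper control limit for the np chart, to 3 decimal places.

11.853

p̄ = Σdᵢ / (k·n) = 88 / (17 × 120) = 0.04314
UCL = np̄ + 3·√(np̄(1−p̄)) = 5.1765 + 3 × √(5.1765×0.95686) = 5.1765 + 3 × 2.2256 = 11.8532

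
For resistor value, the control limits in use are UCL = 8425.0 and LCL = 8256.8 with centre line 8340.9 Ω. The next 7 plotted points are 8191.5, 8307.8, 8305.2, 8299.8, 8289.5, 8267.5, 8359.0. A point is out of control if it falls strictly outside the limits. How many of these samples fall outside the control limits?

1

Compare each point to [8256.8, 8425.0]: sample 1 = 8191.5 < LCL.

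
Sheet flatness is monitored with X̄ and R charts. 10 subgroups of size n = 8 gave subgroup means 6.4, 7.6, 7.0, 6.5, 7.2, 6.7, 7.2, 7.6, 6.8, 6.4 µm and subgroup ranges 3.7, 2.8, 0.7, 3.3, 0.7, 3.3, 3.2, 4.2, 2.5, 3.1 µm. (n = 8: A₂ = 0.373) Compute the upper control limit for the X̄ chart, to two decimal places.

X̄̄ = (6.4 + 7.6 + 7.0 + 6.5 + 7.2 + 6.7 + 7.2 + 7.6 + 6.8 + 6.4) / 10 = 69.4000 / 10 = 6.9400
R̄ = (3.7 + 2.8 + 0.7 + 3.3 + 0.7 + 3.3 + 3.2 + 4.2 + 2.5 + 3.1) / 10 = 27.5000 / 10 = 2.7500
UCL = X̄̄ + A₂·R̄ = 6.9400 + 0.373 × 2.7500 = 7.9657

7.97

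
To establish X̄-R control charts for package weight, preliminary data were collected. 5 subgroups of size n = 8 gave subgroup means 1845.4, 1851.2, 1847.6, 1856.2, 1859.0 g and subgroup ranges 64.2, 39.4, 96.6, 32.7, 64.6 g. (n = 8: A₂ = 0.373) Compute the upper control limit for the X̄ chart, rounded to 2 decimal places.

1874.07

X̄̄ = (1845.4 + 1851.2 + 1847.6 + 1856.2 + 1859.0) / 5 = 9259.4000 / 5 = 1851.8800
R̄ = (64.2 + 39.4 + 96.6 + 32.7 + 64.6) / 5 = 297.5000 / 5 = 59.5000
UCL = X̄̄ + A₂·R̄ = 1851.8800 + 0.373 × 59.5000 = 1874.0735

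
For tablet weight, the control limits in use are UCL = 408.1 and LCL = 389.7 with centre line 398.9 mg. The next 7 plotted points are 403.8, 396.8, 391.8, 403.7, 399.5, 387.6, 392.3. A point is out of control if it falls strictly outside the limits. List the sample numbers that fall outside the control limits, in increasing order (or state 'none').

6

Compare each point to [389.7, 408.1]: sample 6 = 387.6 < LCL.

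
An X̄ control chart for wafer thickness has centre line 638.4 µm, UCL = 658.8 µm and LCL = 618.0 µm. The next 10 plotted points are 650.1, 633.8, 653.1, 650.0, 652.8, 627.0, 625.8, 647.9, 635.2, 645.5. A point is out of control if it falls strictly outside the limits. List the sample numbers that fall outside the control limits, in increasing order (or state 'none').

none

All 10 points lie within [618.0, 658.8].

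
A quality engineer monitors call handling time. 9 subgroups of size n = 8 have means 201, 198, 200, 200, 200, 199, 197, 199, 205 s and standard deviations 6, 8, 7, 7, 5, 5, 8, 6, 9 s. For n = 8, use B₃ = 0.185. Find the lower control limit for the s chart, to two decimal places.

s̄ = (6 + 8 + 7 + 7 + 5 + 5 + 8 + 6 + 9) / 9 = 6.7778
LCL_s = B₃·s̄ = 0.185 × 6.7778 = 1.2539

1.25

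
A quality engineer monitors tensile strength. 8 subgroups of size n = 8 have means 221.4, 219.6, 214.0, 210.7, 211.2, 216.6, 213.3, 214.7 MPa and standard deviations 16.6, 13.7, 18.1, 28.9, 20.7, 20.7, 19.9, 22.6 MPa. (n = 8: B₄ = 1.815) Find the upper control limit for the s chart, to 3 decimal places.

s̄ = (16.6 + 13.7 + 18.1 + 28.9 + 20.7 + 20.7 + 19.9 + 22.6) / 8 = 20.1500
UCL_s = B₄·s̄ = 1.815 × 20.1500 = 36.5722

36.572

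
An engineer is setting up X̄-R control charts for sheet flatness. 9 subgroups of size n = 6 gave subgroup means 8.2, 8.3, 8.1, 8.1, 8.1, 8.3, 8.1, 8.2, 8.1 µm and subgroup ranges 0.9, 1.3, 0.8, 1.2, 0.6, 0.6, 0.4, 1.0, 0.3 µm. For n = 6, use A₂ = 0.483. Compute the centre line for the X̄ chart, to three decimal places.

8.167

X̄̄ = (8.2 + 8.3 + 8.1 + 8.1 + 8.1 + 8.3 + 8.1 + 8.2 + 8.1) / 9 = 73.5000 / 9 = 8.1667
CL = X̄̄ = 8.1667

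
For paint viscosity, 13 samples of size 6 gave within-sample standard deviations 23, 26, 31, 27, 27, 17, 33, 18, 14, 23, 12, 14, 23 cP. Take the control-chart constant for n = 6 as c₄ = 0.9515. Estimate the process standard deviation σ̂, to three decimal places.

23.283

s̄ = (23 + 26 + 31 + 27 + 27 + 17 + 33 + 18 + 14 + 23 + 12 + 14 + 23) / 13 = 22.1538
σ̂ = s̄ / c₄ = 22.1538 / 0.9515 = 23.2831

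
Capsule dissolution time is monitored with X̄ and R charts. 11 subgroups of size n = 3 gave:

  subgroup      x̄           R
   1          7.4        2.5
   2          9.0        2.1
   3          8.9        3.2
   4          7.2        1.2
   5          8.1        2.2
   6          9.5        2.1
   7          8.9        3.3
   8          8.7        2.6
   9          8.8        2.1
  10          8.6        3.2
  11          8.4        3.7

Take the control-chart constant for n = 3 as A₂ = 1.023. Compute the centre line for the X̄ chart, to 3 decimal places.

8.500

X̄̄ = (7.4 + 9.0 + 8.9 + 7.2 + 8.1 + 9.5 + 8.9 + 8.7 + 8.8 + 8.6 + 8.4) / 11 = 93.5000 / 11 = 8.5000
CL = X̄̄ = 8.5000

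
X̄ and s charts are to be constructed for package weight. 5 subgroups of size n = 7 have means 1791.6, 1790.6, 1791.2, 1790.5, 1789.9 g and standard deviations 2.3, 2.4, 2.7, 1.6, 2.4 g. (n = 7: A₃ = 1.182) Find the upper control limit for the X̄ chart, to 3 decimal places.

1793.455

X̄̄ = (1791.6 + 1790.6 + 1791.2 + 1790.5 + 1789.9) / 5 = 1790.7600
s̄ = (2.3 + 2.4 + 2.7 + 1.6 + 2.4) / 5 = 2.2800
UCL = X̄̄ + A₃·s̄ = 1790.7600 + 1.182 × 2.2800 = 1793.4550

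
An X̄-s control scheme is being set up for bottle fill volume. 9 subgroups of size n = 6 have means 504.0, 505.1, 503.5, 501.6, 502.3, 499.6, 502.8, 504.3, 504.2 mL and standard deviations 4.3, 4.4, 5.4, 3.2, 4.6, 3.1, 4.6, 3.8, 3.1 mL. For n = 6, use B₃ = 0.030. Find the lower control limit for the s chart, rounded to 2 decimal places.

0.12

s̄ = (4.3 + 4.4 + 5.4 + 3.2 + 4.6 + 3.1 + 4.6 + 3.8 + 3.1) / 9 = 4.0556
LCL_s = B₃·s̄ = 0.030 × 4.0556 = 0.1217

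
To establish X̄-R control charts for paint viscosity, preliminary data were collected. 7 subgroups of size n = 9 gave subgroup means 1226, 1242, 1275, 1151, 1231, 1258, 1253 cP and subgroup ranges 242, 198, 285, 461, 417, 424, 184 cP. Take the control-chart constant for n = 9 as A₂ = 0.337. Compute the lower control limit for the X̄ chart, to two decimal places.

X̄̄ = (1226 + 1242 + 1275 + 1151 + 1231 + 1258 + 1253) / 7 = 8636.0000 / 7 = 1233.7143
R̄ = (242 + 198 + 285 + 461 + 417 + 424 + 184) / 7 = 2211.0000 / 7 = 315.8571
LCL = X̄̄ − A₂·R̄ = 1233.7143 − 0.337 × 315.8571 = 1127.2704

1127.27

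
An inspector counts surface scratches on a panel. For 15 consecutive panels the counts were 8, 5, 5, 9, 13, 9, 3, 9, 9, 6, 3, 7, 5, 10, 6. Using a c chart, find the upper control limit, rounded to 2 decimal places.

c̄ = (8 + 5 + 5 + 9 + 13 + 9 + 3 + 9 + 9 + 6 + 3 + 7 + 5 + 10 + 6) / 15 = 107 / 15 = 7.1333
UCL = c̄ + 3√c̄ = 7.1333 + 3 × √7.1333 = 7.1333 + 3 × 2.6708 = 15.1458

15.15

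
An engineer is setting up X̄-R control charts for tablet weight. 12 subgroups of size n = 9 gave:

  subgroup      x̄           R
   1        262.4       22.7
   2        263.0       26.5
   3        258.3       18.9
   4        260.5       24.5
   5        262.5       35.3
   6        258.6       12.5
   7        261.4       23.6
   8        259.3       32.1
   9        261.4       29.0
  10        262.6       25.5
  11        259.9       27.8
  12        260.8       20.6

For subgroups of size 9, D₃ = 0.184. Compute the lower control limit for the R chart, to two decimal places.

4.58

R̄ = (22.7 + 26.5 + 18.9 + 24.5 + 35.3 + 12.5 + 23.6 + 32.1 + 29.0 + 25.5 + 27.8 + 20.6) / 12 = 299.0000 / 12 = 24.9167
LCL_R = D₃·R̄ = 0.184 × 24.9167 = 4.5847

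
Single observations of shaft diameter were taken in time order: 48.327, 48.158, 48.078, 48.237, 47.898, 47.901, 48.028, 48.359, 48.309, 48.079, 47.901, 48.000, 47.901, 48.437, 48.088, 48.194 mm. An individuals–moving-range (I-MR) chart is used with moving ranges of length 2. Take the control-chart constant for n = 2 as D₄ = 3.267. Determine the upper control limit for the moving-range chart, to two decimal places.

0.62

Moving ranges: 0.169, 0.080, 0.159, 0.339, 0.003, 0.127, 0.331, 0.050, 0.230, 0.178, 0.099, 0.099, 0.536, 0.349, 0.106; M̄R̄ = 2.8550 / 15 = 0.1903
UCL_MR = D₄·M̄R̄ = 3.267 × 0.1903 = 0.6218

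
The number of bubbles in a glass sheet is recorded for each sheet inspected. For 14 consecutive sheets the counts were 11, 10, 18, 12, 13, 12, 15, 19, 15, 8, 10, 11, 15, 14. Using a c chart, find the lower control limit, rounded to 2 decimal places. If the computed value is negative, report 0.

c̄ = (11 + 10 + 18 + 12 + 13 + 12 + 15 + 19 + 15 + 8 + 10 + 11 + 15 + 14) / 14 = 183 / 14 = 13.0714
LCL = c̄ − 3√c̄ = 13.0714 − 3 × 3.6154 = 2.2251

2.23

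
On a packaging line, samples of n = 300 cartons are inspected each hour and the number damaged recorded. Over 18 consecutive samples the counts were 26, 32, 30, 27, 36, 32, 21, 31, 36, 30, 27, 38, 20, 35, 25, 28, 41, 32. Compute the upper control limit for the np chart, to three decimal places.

46.067

p̄ = Σdᵢ / (k·n) = 547 / (18 × 300) = 0.10130
UCL = np̄ + 3·√(np̄(1−p̄)) = 30.3889 + 3 × √(30.3889×0.89870) = 30.3889 + 3 × 5.2260 = 46.0668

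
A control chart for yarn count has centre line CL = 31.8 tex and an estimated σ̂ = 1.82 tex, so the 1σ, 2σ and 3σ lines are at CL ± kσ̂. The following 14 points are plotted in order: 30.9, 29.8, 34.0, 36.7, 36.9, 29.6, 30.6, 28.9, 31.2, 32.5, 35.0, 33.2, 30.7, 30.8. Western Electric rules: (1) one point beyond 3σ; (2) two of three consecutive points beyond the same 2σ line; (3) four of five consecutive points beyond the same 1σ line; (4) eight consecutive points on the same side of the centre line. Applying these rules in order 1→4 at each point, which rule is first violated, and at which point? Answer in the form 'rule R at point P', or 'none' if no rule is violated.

rule 2 at point 5

Zone of each point (C = within 1σ̂, B = 1σ̂–2σ̂, A = 2σ̂–3σ̂, * = beyond 3σ̂; sign = side of CL): 1:-C, 2:-B, 3:+B, 4:+A, 5:+A, 6:-B, 7:-C, 8:-B, 9:-C, 10:+C, 11:+B, 12:+C, 13:-C, 14:-C
Rule 2 (two of three consecutive points beyond the same 2σ limit) is satisfied at point 5.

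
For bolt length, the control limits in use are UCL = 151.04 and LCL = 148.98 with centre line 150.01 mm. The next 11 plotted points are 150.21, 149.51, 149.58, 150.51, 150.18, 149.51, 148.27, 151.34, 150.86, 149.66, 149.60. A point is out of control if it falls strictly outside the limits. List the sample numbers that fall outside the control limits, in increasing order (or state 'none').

Compare each point to [148.98, 151.04]: sample 7 = 148.27 < LCL; sample 8 = 151.34 > UCL.

7, 8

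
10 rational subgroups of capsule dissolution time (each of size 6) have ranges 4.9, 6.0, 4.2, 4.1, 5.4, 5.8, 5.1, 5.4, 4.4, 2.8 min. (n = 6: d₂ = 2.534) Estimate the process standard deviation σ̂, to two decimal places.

R̄ = (4.9 + 6.0 + 4.2 + 4.1 + 5.4 + 5.8 + 5.1 + 5.4 + 4.4 + 2.8) / 10 = 4.8100
σ̂ = R̄ / d₂ = 4.8100 / 2.534 = 1.8982

1.90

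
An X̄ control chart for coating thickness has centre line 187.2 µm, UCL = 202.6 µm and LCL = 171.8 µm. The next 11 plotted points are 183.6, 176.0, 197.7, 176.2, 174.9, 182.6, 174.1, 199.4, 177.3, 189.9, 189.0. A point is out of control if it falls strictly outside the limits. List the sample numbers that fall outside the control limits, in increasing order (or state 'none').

All 11 points lie within [171.8, 202.6].

none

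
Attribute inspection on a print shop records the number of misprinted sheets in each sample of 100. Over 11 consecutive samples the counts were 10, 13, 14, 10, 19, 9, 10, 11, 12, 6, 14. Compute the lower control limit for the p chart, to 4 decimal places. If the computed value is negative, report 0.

p̄ = Σdᵢ / (k·n) = 128 / (11 × 100) = 0.11636
LCL = p̄ − 3·√(p̄(1−p̄)/n) = 0.11636 − 3 × 0.03207 = 0.02017

0.0202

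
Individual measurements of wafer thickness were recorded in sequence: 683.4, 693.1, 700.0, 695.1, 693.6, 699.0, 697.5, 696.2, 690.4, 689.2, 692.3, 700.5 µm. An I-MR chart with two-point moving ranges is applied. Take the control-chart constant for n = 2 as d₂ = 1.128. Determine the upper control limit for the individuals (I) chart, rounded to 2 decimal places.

X̄ = (683.4 + 693.1 + 700.0 + 695.1 + 693.6 + 699.0 + 697.5 + 696.2 + 690.4 + 689.2 + 692.3 + 700.5) / 12 = 694.1917
Moving ranges: 9.7, 6.9, 4.9, 1.5, 5.4, 1.5, 1.3, 5.8, 1.2, 3.1, 8.2; M̄R̄ = 49.5000 / 11 = 4.5000
UCL = X̄ + 3·M̄R̄/d₂ = 694.1917 + 3 × 4.5000 / 1.128 = 706.1598

706.16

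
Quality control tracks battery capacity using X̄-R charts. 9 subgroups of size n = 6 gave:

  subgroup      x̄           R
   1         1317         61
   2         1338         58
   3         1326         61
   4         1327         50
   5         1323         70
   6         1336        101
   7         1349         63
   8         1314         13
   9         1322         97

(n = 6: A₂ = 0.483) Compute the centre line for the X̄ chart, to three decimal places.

1328.000

X̄̄ = (1317 + 1338 + 1326 + 1327 + 1323 + 1336 + 1349 + 1314 + 1322) / 9 = 11952.0000 / 9 = 1328.0000
CL = X̄̄ = 1328.0000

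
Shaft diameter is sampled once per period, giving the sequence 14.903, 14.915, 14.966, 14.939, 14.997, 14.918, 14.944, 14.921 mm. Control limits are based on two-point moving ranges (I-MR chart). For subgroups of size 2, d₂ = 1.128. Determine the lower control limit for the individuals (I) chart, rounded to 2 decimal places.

X̄ = (14.903 + 14.915 + 14.966 + 14.939 + 14.997 + 14.918 + 14.944 + 14.921) / 8 = 14.9379
Moving ranges: 0.012, 0.051, 0.027, 0.058, 0.079, 0.026, 0.023; M̄R̄ = 0.2760 / 7 = 0.0394
LCL = X̄ − 3·M̄R̄/d₂ = 14.9379 − 3 × 0.0394 / 1.128 = 14.8330

14.83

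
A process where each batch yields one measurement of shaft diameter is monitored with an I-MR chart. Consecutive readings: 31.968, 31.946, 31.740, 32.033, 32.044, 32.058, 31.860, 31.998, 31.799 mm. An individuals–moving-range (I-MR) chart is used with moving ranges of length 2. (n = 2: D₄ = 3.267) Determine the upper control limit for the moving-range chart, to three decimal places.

0.441

Moving ranges: 0.022, 0.206, 0.293, 0.011, 0.014, 0.198, 0.138, 0.199; M̄R̄ = 1.0810 / 8 = 0.1351
UCL_MR = D₄·M̄R̄ = 3.267 × 0.1351 = 0.4415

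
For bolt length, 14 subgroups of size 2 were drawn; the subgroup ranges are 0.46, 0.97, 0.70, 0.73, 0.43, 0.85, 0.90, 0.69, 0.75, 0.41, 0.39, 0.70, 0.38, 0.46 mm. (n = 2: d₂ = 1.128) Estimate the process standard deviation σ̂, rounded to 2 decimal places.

R̄ = (0.46 + 0.97 + 0.70 + 0.73 + 0.43 + 0.85 + 0.90 + 0.69 + 0.75 + 0.41 + 0.39 + 0.70 + 0.38 + 0.46) / 14 = 0.6300
σ̂ = R̄ / d₂ = 0.6300 / 1.128 = 0.5585

0.56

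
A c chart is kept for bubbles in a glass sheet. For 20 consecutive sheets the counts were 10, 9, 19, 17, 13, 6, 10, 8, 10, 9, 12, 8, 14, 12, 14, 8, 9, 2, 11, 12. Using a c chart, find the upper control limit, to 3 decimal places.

c̄ = (10 + 9 + 19 + 17 + 13 + 6 + 10 + 8 + 10 + 9 + 12 + 8 + 14 + 12 + 14 + 8 + 9 + 2 + 11 + 12) / 20 = 213 / 20 = 10.6500
UCL = c̄ + 3√c̄ = 10.6500 + 3 × √10.6500 = 10.6500 + 3 × 3.2634 = 20.4403

20.440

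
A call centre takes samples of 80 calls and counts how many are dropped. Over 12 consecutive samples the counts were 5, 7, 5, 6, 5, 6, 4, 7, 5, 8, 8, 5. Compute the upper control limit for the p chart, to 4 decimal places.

0.1617

p̄ = Σdᵢ / (k·n) = 71 / (12 × 80) = 0.07396
UCL = p̄ + 3·√(p̄(1−p̄)/n) = 0.07396 + 3 × √(0.07396×0.92604/80) = 0.07396 + 3 × 0.02926 = 0.16174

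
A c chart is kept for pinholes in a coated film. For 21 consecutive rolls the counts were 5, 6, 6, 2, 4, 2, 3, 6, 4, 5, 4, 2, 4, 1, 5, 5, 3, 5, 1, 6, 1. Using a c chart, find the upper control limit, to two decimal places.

c̄ = (5 + 6 + 6 + 2 + 4 + 2 + 3 + 6 + 4 + 5 + 4 + 2 + 4 + 1 + 5 + 5 + 3 + 5 + 1 + 6 + 1) / 21 = 80 / 21 = 3.8095
UCL = c̄ + 3√c̄ = 3.8095 + 3 × √3.8095 = 3.8095 + 3 × 1.9518 = 9.6649

9.66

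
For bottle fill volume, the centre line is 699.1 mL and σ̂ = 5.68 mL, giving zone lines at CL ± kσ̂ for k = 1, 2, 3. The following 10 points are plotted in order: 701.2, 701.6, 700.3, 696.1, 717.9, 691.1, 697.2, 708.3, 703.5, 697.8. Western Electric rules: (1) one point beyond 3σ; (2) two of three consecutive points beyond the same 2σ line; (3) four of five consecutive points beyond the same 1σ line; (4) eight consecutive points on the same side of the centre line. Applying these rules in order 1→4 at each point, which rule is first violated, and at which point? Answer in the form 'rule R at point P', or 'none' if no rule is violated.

Zone of each point (C = within 1σ̂, B = 1σ̂–2σ̂, A = 2σ̂–3σ̂, * = beyond 3σ̂; sign = side of CL): 1:+C, 2:+C, 3:+C, 4:-C, 5:+*, 6:-B, 7:-C, 8:+B, 9:+C, 10:-C
Rule 1 (one point beyond the 3σ limits) is satisfied at point 5.

rule 1 at point 5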